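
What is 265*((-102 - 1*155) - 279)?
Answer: -142040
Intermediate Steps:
265*((-102 - 1*155) - 279) = 265*((-102 - 155) - 279) = 265*(-257 - 279) = 265*(-536) = -142040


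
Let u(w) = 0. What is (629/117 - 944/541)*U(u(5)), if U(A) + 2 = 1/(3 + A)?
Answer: -1149205/189891 ≈ -6.0519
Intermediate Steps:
U(A) = -2 + 1/(3 + A)
(629/117 - 944/541)*U(u(5)) = (629/117 - 944/541)*((-5 - 2*0)/(3 + 0)) = (629*(1/117) - 944*1/541)*((-5 + 0)/3) = (629/117 - 944/541)*((1/3)*(-5)) = (229841/63297)*(-5/3) = -1149205/189891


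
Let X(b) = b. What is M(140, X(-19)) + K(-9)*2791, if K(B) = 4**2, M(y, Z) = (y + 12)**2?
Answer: 67760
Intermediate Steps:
M(y, Z) = (12 + y)**2
K(B) = 16
M(140, X(-19)) + K(-9)*2791 = (12 + 140)**2 + 16*2791 = 152**2 + 44656 = 23104 + 44656 = 67760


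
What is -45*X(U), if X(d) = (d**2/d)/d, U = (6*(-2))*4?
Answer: -45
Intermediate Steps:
U = -48 (U = -12*4 = -48)
X(d) = 1 (X(d) = d/d = 1)
-45*X(U) = -45*1 = -45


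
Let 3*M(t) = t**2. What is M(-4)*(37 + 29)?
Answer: 352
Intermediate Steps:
M(t) = t**2/3
M(-4)*(37 + 29) = ((1/3)*(-4)**2)*(37 + 29) = ((1/3)*16)*66 = (16/3)*66 = 352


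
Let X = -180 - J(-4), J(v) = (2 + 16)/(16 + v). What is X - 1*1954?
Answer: -4271/2 ≈ -2135.5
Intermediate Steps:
J(v) = 18/(16 + v)
X = -363/2 (X = -180 - 18/(16 - 4) = -180 - 18/12 = -180 - 1*3/2 = -180 - 3/2 = -363/2 ≈ -181.50)
X - 1*1954 = -363/2 - 1*1954 = -363/2 - 1954 = -4271/2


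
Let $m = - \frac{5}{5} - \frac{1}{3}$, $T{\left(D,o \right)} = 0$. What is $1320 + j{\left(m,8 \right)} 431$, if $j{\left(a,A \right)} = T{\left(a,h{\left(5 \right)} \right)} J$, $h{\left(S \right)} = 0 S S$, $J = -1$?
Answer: $1320$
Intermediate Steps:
$h{\left(S \right)} = 0$ ($h{\left(S \right)} = 0 S = 0$)
$m = - \frac{4}{3}$ ($m = \left(-5\right) \frac{1}{5} - \frac{1}{3} = -1 - \frac{1}{3} = - \frac{4}{3} \approx -1.3333$)
$j{\left(a,A \right)} = 0$ ($j{\left(a,A \right)} = 0 \left(-1\right) = 0$)
$1320 + j{\left(m,8 \right)} 431 = 1320 + 0 \cdot 431 = 1320 + 0 = 1320$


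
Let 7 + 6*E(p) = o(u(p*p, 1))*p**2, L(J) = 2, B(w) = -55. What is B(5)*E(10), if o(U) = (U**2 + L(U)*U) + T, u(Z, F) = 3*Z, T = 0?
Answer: -498299615/6 ≈ -8.3050e+7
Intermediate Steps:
o(U) = U**2 + 2*U (o(U) = (U**2 + 2*U) + 0 = U**2 + 2*U)
E(p) = -7/6 + p**4*(2 + 3*p**2)/2 (E(p) = -7/6 + (((3*(p*p))*(2 + 3*(p*p)))*p**2)/6 = -7/6 + (((3*p**2)*(2 + 3*p**2))*p**2)/6 = -7/6 + ((3*p**2*(2 + 3*p**2))*p**2)/6 = -7/6 + (3*p**4*(2 + 3*p**2))/6 = -7/6 + p**4*(2 + 3*p**2)/2)
B(5)*E(10) = -55*(-7/6 + 10**4 + (3/2)*10**6) = -55*(-7/6 + 10000 + (3/2)*1000000) = -55*(-7/6 + 10000 + 1500000) = -55*9059993/6 = -498299615/6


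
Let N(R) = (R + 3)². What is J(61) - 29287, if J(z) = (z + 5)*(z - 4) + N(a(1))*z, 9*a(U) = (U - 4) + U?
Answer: -2029400/81 ≈ -25054.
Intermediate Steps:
a(U) = -4/9 + 2*U/9 (a(U) = ((U - 4) + U)/9 = ((-4 + U) + U)/9 = (-4 + 2*U)/9 = -4/9 + 2*U/9)
N(R) = (3 + R)²
J(z) = 625*z/81 + (-4 + z)*(5 + z) (J(z) = (z + 5)*(z - 4) + (3 + (-4/9 + (2/9)*1))²*z = (5 + z)*(-4 + z) + (3 + (-4/9 + 2/9))²*z = (-4 + z)*(5 + z) + (3 - 2/9)²*z = (-4 + z)*(5 + z) + (25/9)²*z = (-4 + z)*(5 + z) + 625*z/81 = 625*z/81 + (-4 + z)*(5 + z))
J(61) - 29287 = (-20 + 61² + (706/81)*61) - 29287 = (-20 + 3721 + 43066/81) - 29287 = 342847/81 - 29287 = -2029400/81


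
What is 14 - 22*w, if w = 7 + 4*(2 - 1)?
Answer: -228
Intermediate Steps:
w = 11 (w = 7 + 4*1 = 7 + 4 = 11)
14 - 22*w = 14 - 22*11 = 14 - 242 = -228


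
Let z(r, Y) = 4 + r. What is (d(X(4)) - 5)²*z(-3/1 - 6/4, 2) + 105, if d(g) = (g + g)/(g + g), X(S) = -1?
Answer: 97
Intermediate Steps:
d(g) = 1 (d(g) = (2*g)/((2*g)) = (2*g)*(1/(2*g)) = 1)
(d(X(4)) - 5)²*z(-3/1 - 6/4, 2) + 105 = (1 - 5)²*(4 + (-3/1 - 6/4)) + 105 = (-4)²*(4 + (-3*1 - 6*¼)) + 105 = 16*(4 + (-3 - 3/2)) + 105 = 16*(4 - 9/2) + 105 = 16*(-½) + 105 = -8 + 105 = 97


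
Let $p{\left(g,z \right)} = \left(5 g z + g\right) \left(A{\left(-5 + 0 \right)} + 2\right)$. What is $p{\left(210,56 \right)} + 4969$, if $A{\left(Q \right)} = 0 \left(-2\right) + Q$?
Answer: $-172061$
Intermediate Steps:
$A{\left(Q \right)} = Q$ ($A{\left(Q \right)} = 0 + Q = Q$)
$p{\left(g,z \right)} = - 3 g - 15 g z$ ($p{\left(g,z \right)} = \left(5 g z + g\right) \left(\left(-5 + 0\right) + 2\right) = \left(5 g z + g\right) \left(-5 + 2\right) = \left(g + 5 g z\right) \left(-3\right) = - 3 g - 15 g z$)
$p{\left(210,56 \right)} + 4969 = 3 \cdot 210 \left(-1 - 280\right) + 4969 = 3 \cdot 210 \left(-281\right) + 4969 = -177030 + 4969 = -172061$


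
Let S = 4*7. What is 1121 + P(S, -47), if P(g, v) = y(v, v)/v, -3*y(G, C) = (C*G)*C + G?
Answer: 1153/3 ≈ 384.33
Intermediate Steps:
S = 28
y(G, C) = -G/3 - G*C²/3 (y(G, C) = -((C*G)*C + G)/3 = -(G*C² + G)/3 = -(G + G*C²)/3 = -G/3 - G*C²/3)
P(g, v) = -⅓ - v²/3 (P(g, v) = (-v*(1 + v²)/3)/v = -⅓ - v²/3)
1121 + P(S, -47) = 1121 + (-⅓ - ⅓*(-47)²) = 1121 + (-⅓ - ⅓*2209) = 1121 + (-⅓ - 2209/3) = 1121 - 2210/3 = 1153/3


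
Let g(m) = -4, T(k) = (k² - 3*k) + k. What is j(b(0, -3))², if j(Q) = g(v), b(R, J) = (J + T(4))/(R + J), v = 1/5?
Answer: 16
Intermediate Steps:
v = ⅕ (v = 1*(⅕) = ⅕ ≈ 0.20000)
T(k) = k² - 2*k
b(R, J) = (8 + J)/(J + R) (b(R, J) = (J + 4*(-2 + 4))/(R + J) = (J + 4*2)/(J + R) = (J + 8)/(J + R) = (8 + J)/(J + R))
j(Q) = -4
j(b(0, -3))² = (-4)² = 16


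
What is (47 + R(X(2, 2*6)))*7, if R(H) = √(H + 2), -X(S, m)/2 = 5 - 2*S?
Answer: 329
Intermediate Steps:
X(S, m) = -10 + 4*S (X(S, m) = -2*(5 - 2*S) = -10 + 4*S)
R(H) = √(2 + H)
(47 + R(X(2, 2*6)))*7 = (47 + √(2 + (-10 + 4*2)))*7 = (47 + √(2 + (-10 + 8)))*7 = (47 + √(2 - 2))*7 = (47 + √0)*7 = (47 + 0)*7 = 47*7 = 329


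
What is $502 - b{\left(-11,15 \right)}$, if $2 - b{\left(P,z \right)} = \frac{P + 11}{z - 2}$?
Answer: $500$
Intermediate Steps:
$b{\left(P,z \right)} = 2 - \frac{11 + P}{-2 + z}$ ($b{\left(P,z \right)} = 2 - \frac{P + 11}{z - 2} = 2 - \frac{11 + P}{-2 + z}$)
$502 - b{\left(-11,15 \right)} = 502 - \frac{-15 - -11 + 2 \cdot 15}{-2 + 15} = 502 - \frac{-15 + 11 + 30}{13} = 502 - \frac{1}{13} \cdot 26 = 502 - 2 = 500$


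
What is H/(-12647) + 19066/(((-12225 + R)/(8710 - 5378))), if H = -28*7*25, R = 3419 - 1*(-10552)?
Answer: 401723029232/11040831 ≈ 36385.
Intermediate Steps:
R = 13971 (R = 3419 + 10552 = 13971)
H = -4900 (H = -196*25 = -4900)
H/(-12647) + 19066/(((-12225 + R)/(8710 - 5378))) = -4900/(-12647) + 19066/(((-12225 + 13971)/(8710 - 5378))) = -4900*(-1/12647) + 19066/((1746/3332)) = 4900/12647 + 19066/((1746*(1/3332))) = 4900/12647 + 19066/(873/1666) = 4900/12647 + 19066*(1666/873) = 4900/12647 + 31763956/873 = 401723029232/11040831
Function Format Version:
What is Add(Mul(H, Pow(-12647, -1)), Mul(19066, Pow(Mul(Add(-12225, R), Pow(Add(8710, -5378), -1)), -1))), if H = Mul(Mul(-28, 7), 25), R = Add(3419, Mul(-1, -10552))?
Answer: Rational(401723029232, 11040831) ≈ 36385.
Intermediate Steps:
R = 13971 (R = Add(3419, 10552) = 13971)
H = -4900 (H = Mul(-196, 25) = -4900)
Add(Mul(H, Pow(-12647, -1)), Mul(19066, Pow(Mul(Add(-12225, R), Pow(Add(8710, -5378), -1)), -1))) = Add(Mul(-4900, Pow(-12647, -1)), Mul(19066, Pow(Mul(Add(-12225, 13971), Pow(Add(8710, -5378), -1)), -1))) = Add(Mul(-4900, Rational(-1, 12647)), Mul(19066, Pow(Mul(1746, Pow(3332, -1)), -1))) = Add(Rational(4900, 12647), Mul(19066, Pow(Mul(1746, Rational(1, 3332)), -1))) = Add(Rational(4900, 12647), Mul(19066, Pow(Rational(873, 1666), -1))) = Add(Rational(4900, 12647), Mul(19066, Rational(1666, 873))) = Add(Rational(4900, 12647), Rational(31763956, 873)) = Rational(401723029232, 11040831)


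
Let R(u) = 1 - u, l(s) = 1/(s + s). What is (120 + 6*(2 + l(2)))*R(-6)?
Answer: 1869/2 ≈ 934.50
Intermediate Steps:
l(s) = 1/(2*s)
(120 + 6*(2 + l(2)))*R(-6) = (120 + 6*(2 + (½)/2))*(1 - 1*(-6)) = (120 + 6*(2 + (½)*(½)))*(1 + 6) = (120 + 6*(2 + ¼))*7 = (120 + 6*(9/4))*7 = (120 + 27/2)*7 = (267/2)*7 = 1869/2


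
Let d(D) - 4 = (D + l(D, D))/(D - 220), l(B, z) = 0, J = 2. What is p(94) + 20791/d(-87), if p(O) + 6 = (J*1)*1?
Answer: 6377577/1315 ≈ 4849.9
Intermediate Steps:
d(D) = 4 + D/(-220 + D) (d(D) = 4 + (D + 0)/(D - 220) = 4 + D/(-220 + D))
p(O) = -4 (p(O) = -6 + (2*1)*1 = -6 + 2*1 = -6 + 2 = -4)
p(94) + 20791/d(-87) = -4 + 20791/((5*(-176 - 87)/(-220 - 87))) = -4 + 20791/((5*(-263)/(-307))) = -4 + 20791/((5*(-1/307)*(-263))) = -4 + 20791/(1315/307) = -4 + 20791*(307/1315) = -4 + 6382837/1315 = 6377577/1315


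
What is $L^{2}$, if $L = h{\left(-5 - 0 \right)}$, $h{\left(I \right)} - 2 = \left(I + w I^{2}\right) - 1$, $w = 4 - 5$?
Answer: $841$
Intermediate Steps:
$w = -1$ ($w = 4 - 5 = -1$)
$h{\left(I \right)} = 1 + I - I^{2}$ ($h{\left(I \right)} = 2 - \left(1 + I^{2} - I\right) = 1 + I - I^{2}$)
$L = -29$ ($L = 1 - 5 - \left(-5 - 0\right)^{2} = 1 + \left(-5 + 0\right) - \left(-5 + 0\right)^{2} = 1 - 5 - \left(-5\right)^{2} = 1 - 5 - 25 = -29$)
$L^{2} = \left(-29\right)^{2} = 841$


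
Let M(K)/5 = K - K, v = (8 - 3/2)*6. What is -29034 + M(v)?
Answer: -29034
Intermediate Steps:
v = 39 (v = (8 - 3*½)*6 = (8 - 3/2)*6 = (13/2)*6 = 39)
M(K) = 0 (M(K) = 5*(K - K) = 5*0 = 0)
-29034 + M(v) = -29034 + 0 = -29034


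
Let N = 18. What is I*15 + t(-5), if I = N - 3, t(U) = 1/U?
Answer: 1124/5 ≈ 224.80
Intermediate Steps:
I = 15 (I = 18 - 3 = 15)
I*15 + t(-5) = 15*15 + 1/(-5) = 225 - 1/5 = 1124/5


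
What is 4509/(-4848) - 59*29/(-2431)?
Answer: -888817/3928496 ≈ -0.22625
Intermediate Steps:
4509/(-4848) - 59*29/(-2431) = 4509*(-1/4848) - 1711*(-1/2431) = -1503/1616 + 1711/2431 = -888817/3928496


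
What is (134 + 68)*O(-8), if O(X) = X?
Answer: -1616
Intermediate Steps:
(134 + 68)*O(-8) = (134 + 68)*(-8) = 202*(-8) = -1616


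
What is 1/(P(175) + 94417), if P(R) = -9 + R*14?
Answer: 1/96858 ≈ 1.0324e-5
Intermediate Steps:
P(R) = -9 + 14*R
1/(P(175) + 94417) = 1/((-9 + 14*175) + 94417) = 1/((-9 + 2450) + 94417) = 1/(2441 + 94417) = 1/96858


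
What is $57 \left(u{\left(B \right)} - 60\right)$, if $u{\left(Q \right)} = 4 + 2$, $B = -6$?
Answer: $-3078$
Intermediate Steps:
$u{\left(Q \right)} = 6$
$57 \left(u{\left(B \right)} - 60\right) = 57 \left(6 - 60\right) = 57 \left(-54\right) = -3078$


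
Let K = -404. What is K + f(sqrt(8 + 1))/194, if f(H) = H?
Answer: -78373/194 ≈ -403.98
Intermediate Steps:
K + f(sqrt(8 + 1))/194 = -404 + sqrt(8 + 1)/194 = -404 + sqrt(9)*(1/194) = -404 + 3*(1/194) = -404 + 3/194 = -78373/194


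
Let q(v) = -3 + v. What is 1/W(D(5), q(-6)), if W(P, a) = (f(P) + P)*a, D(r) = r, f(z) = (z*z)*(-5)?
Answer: 1/1080 ≈ 0.00092593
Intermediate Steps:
f(z) = -5*z² (f(z) = z²*(-5) = -5*z²)
W(P, a) = a*(P - 5*P²) (W(P, a) = (-5*P² + P)*a = (P - 5*P²)*a = a*(P - 5*P²))
1/W(D(5), q(-6)) = 1/(5*(-3 - 6)*(1 - 5*5)) = 1/(5*(-9)*(1 - 25)) = 1/(5*(-9)*(-24)) = 1/1080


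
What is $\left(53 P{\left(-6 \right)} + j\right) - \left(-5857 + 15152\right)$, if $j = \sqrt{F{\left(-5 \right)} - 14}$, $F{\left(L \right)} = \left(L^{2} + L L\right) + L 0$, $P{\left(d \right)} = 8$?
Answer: $-8865$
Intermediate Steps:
$F{\left(L \right)} = 2 L^{2}$ ($F{\left(L \right)} = \left(L^{2} + L^{2}\right) + 0 = 2 L^{2} + 0 = 2 L^{2}$)
$j = 6$ ($j = \sqrt{2 \left(-5\right)^{2} - 14} = \sqrt{2 \cdot 25 - 14} = \sqrt{50 - 14} = \sqrt{36} = 6$)
$\left(53 P{\left(-6 \right)} + j\right) - \left(-5857 + 15152\right) = \left(53 \cdot 8 + 6\right) - \left(-5857 + 15152\right) = \left(424 + 6\right) - 9295 = 430 - 9295 = -8865$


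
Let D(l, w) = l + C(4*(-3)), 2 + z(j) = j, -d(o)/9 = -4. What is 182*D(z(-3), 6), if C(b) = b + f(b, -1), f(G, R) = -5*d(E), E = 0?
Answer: -35854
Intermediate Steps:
d(o) = 36 (d(o) = -9*(-4) = 36)
z(j) = -2 + j
f(G, R) = -180 (f(G, R) = -5*36 = -180)
C(b) = -180 + b (C(b) = b - 180 = -180 + b)
D(l, w) = -192 + l (D(l, w) = l + (-180 + 4*(-3)) = l + (-180 - 12) = l - 192 = -192 + l)
182*D(z(-3), 6) = 182*(-192 + (-2 - 3)) = 182*(-192 - 5) = 182*(-197) = -35854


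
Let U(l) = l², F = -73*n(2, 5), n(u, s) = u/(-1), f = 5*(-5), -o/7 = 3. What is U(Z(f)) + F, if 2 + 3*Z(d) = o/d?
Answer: 822091/5625 ≈ 146.15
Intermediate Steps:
o = -21 (o = -7*3 = -21)
f = -25
n(u, s) = -u (n(u, s) = u*(-1) = -u)
Z(d) = -⅔ - 7/d (Z(d) = -⅔ + (-21/d)/3 = -⅔ - 7/d)
F = 146 (F = -(-73)*2 = -73*(-2) = 146)
U(Z(f)) + F = (-⅔ - 7/(-25))² + 146 = (-⅔ - 7*(-1/25))² + 146 = (-⅔ + 7/25)² + 146 = (-29/75)² + 146 = 841/5625 + 146 = 822091/5625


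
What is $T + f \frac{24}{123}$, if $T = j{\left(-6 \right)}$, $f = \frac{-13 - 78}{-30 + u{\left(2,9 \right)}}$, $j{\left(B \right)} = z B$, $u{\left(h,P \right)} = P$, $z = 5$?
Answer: $- \frac{3586}{123} \approx -29.154$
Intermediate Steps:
$j{\left(B \right)} = 5 B$
$f = \frac{13}{3}$ ($f = \frac{-13 - 78}{-30 + 9} = - \frac{91}{-21} = \left(-91\right) \left(- \frac{1}{21}\right) = \frac{13}{3} \approx 4.3333$)
$T = -30$ ($T = 5 \left(-6\right) = -30$)
$T + f \frac{24}{123} = -30 + \frac{13 \cdot \frac{24}{123}}{3} = -30 + \frac{13 \cdot 24 \cdot \frac{1}{123}}{3} = -30 + \frac{13}{3} \cdot \frac{8}{41} = -30 + \frac{104}{123} = - \frac{3586}{123}$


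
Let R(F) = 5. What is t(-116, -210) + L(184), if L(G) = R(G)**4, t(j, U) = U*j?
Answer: 24985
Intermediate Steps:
L(G) = 625 (L(G) = 5**4 = 625)
t(-116, -210) + L(184) = -210*(-116) + 625 = 24360 + 625 = 24985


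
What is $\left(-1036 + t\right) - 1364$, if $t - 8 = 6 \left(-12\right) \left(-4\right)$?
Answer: $-2104$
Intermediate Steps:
$t = 296$ ($t = 8 + 6 \left(-12\right) \left(-4\right) = 8 - -288 = 8 + 288 = 296$)
$\left(-1036 + t\right) - 1364 = \left(-1036 + 296\right) - 1364 = -740 - 1364 = -2104$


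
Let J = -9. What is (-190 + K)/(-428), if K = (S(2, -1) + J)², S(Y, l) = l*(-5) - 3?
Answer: 141/428 ≈ 0.32944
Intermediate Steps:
S(Y, l) = -3 - 5*l (S(Y, l) = -5*l - 3 = -3 - 5*l)
K = 49 (K = ((-3 - 5*(-1)) - 9)² = ((-3 + 5) - 9)² = (2 - 9)² = (-7)² = 49)
(-190 + K)/(-428) = (-190 + 49)/(-428) = -1/428*(-141) = 141/428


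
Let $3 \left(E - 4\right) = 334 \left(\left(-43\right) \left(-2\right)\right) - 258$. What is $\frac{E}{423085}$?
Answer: $\frac{28478}{1269255} \approx 0.022437$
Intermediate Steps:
$E = \frac{28478}{3}$ ($E = 4 + \frac{334 \left(\left(-43\right) \left(-2\right)\right) - 258}{3} = 4 + \frac{334 \cdot 86 - 258}{3} = 4 + \frac{28724 - 258}{3} = 4 + \frac{1}{3} \cdot 28466 = 4 + \frac{28466}{3} = \frac{28478}{3} \approx 9492.7$)
$\frac{E}{423085} = \frac{28478}{3 \cdot 423085} = \frac{28478}{3} \cdot \frac{1}{423085} = \frac{28478}{1269255}$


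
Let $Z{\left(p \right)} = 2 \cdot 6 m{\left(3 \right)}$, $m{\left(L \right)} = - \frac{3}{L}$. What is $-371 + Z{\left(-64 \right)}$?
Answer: $-383$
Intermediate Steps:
$Z{\left(p \right)} = -12$ ($Z{\left(p \right)} = 2 \cdot 6 \left(- \frac{3}{3}\right) = 12 \left(\left(-3\right) \frac{1}{3}\right) = 12 \left(-1\right) = -12$)
$-371 + Z{\left(-64 \right)} = -371 - 12 = -383$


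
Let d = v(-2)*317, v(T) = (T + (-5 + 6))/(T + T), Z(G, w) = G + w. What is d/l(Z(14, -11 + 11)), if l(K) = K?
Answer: 317/56 ≈ 5.6607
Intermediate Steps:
v(T) = (1 + T)/(2*T) (v(T) = (T + 1)/((2*T)) = (1 + T)*(1/(2*T)) = (1 + T)/(2*T))
d = 317/4 (d = ((½)*(1 - 2)/(-2))*317 = ((½)*(-½)*(-1))*317 = (¼)*317 = 317/4 ≈ 79.250)
d/l(Z(14, -11 + 11)) = 317/(4*(14 + (-11 + 11))) = 317/(4*(14 + 0)) = (317/4)/14 = (317/4)*(1/14) = 317/56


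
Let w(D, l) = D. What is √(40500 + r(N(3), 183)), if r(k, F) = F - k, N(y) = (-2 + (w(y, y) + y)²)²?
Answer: 29*√47 ≈ 198.81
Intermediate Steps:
N(y) = (-2 + 4*y²)² (N(y) = (-2 + (y + y)²)² = (-2 + (2*y)²)² = (-2 + 4*y²)²)
√(40500 + r(N(3), 183)) = √(40500 + (183 - 4*(-1 + 2*3²)²)) = √(40500 + (183 - 4*(-1 + 2*9)²)) = √(40500 + (183 - 4*(-1 + 18)²)) = √(40500 + (183 - 4*17²)) = √(40500 + (183 - 4*289)) = √(40500 + (183 - 1*1156)) = √(40500 + (183 - 1156)) = √(40500 - 973) = √39527 = 29*√47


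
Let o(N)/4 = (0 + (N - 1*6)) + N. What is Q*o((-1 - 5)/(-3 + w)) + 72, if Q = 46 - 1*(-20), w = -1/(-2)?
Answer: -1224/5 ≈ -244.80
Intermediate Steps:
w = ½ (w = -1*(-½) = ½ ≈ 0.50000)
Q = 66 (Q = 46 + 20 = 66)
o(N) = -24 + 8*N (o(N) = 4*((0 + (N - 1*6)) + N) = 4*((0 + (N - 6)) + N) = 4*((0 + (-6 + N)) + N) = 4*((-6 + N) + N) = 4*(-6 + 2*N) = -24 + 8*N)
Q*o((-1 - 5)/(-3 + w)) + 72 = 66*(-24 + 8*((-1 - 5)/(-3 + ½))) + 72 = 66*(-24 + 8*(-6/(-5/2))) + 72 = 66*(-24 + 8*(-6*(-⅖))) + 72 = 66*(-24 + 8*(12/5)) + 72 = 66*(-24 + 96/5) + 72 = 66*(-24/5) + 72 = -1584/5 + 72 = -1224/5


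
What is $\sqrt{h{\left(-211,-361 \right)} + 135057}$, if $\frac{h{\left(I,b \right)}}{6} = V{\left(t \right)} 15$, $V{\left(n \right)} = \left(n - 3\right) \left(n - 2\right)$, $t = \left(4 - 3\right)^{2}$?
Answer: $\sqrt{135237} \approx 367.75$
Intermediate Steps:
$t = 1$ ($t = 1^{2} = 1$)
$V{\left(n \right)} = \left(-3 + n\right) \left(-2 + n\right)$
$h{\left(I,b \right)} = 180$ ($h{\left(I,b \right)} = 6 \left(6 + 1^{2} - 5\right) 15 = 6 \left(6 + 1 - 5\right) 15 = 6 \cdot 2 \cdot 15 = 6 \cdot 30 = 180$)
$\sqrt{h{\left(-211,-361 \right)} + 135057} = \sqrt{180 + 135057} = \sqrt{135237}$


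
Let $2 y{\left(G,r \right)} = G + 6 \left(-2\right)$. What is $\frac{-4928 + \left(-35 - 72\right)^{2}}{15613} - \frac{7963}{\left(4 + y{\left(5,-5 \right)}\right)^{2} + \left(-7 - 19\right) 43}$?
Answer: $\frac{526460667}{69805723} \approx 7.5418$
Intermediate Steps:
$y{\left(G,r \right)} = -6 + \frac{G}{2}$ ($y{\left(G,r \right)} = \frac{G + 6 \left(-2\right)}{2} = \frac{G - 12}{2} = \frac{-12 + G}{2} = -6 + \frac{G}{2}$)
$\frac{-4928 + \left(-35 - 72\right)^{2}}{15613} - \frac{7963}{\left(4 + y{\left(5,-5 \right)}\right)^{2} + \left(-7 - 19\right) 43} = \frac{-4928 + \left(-35 - 72\right)^{2}}{15613} - \frac{7963}{\left(4 + \left(-6 + \frac{1}{2} \cdot 5\right)\right)^{2} + \left(-7 - 19\right) 43} = \left(-4928 + \left(-107\right)^{2}\right) \frac{1}{15613} - \frac{7963}{\left(4 + \left(-6 + \frac{5}{2}\right)\right)^{2} - 1118} = \left(-4928 + 11449\right) \frac{1}{15613} - \frac{7963}{\left(4 - \frac{7}{2}\right)^{2} - 1118} = 6521 \cdot \frac{1}{15613} - \frac{7963}{\left(\frac{1}{2}\right)^{2} - 1118} = \frac{6521}{15613} - \frac{7963}{\frac{1}{4} - 1118} = \frac{6521}{15613} - \frac{7963}{- \frac{4471}{4}} = \frac{6521}{15613} - - \frac{31852}{4471} = \frac{6521}{15613} + \frac{31852}{4471} = \frac{526460667}{69805723}$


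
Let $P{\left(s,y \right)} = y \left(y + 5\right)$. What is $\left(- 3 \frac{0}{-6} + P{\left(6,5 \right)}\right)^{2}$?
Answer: $2500$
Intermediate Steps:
$P{\left(s,y \right)} = y \left(5 + y\right)$
$\left(- 3 \frac{0}{-6} + P{\left(6,5 \right)}\right)^{2} = \left(- 3 \frac{0}{-6} + 5 \left(5 + 5\right)\right)^{2} = \left(- 3 \cdot 0 \left(- \frac{1}{6}\right) + 5 \cdot 10\right)^{2} = \left(\left(-3\right) 0 + 50\right)^{2} = \left(0 + 50\right)^{2} = 50^{2} = 2500$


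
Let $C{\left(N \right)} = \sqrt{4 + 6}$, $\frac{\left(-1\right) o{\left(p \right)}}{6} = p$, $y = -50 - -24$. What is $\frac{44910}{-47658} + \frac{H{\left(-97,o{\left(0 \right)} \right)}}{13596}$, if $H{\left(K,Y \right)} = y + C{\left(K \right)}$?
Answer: $- \frac{50986289}{53996514} + \frac{\sqrt{10}}{13596} \approx -0.94402$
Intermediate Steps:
$y = -26$ ($y = -50 + 24 = -26$)
$o{\left(p \right)} = - 6 p$
$C{\left(N \right)} = \sqrt{10}$
$H{\left(K,Y \right)} = -26 + \sqrt{10}$
$\frac{44910}{-47658} + \frac{H{\left(-97,o{\left(0 \right)} \right)}}{13596} = \frac{44910}{-47658} + \frac{-26 + \sqrt{10}}{13596} = 44910 \left(- \frac{1}{47658}\right) + \left(-26 + \sqrt{10}\right) \frac{1}{13596} = - \frac{7485}{7943} - \left(\frac{13}{6798} - \frac{\sqrt{10}}{13596}\right) = - \frac{50986289}{53996514} + \frac{\sqrt{10}}{13596}$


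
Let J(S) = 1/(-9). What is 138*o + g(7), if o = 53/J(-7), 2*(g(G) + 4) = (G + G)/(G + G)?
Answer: -131659/2 ≈ -65830.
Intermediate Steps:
J(S) = -⅑
g(G) = -7/2 (g(G) = -4 + ((G + G)/(G + G))/2 = -4 + ((2*G)/((2*G)))/2 = -4 + ((2*G)*(1/(2*G)))/2 = -4 + (½)*1 = -4 + ½ = -7/2)
o = -477 (o = 53/(-⅑) = 53*(-9) = -477)
138*o + g(7) = 138*(-477) - 7/2 = -65826 - 7/2 = -131659/2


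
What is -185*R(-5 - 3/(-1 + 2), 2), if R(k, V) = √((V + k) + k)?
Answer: -185*I*√14 ≈ -692.21*I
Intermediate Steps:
R(k, V) = √(V + 2*k)
-185*R(-5 - 3/(-1 + 2), 2) = -185*√(2 + 2*(-5 - 3/(-1 + 2))) = -185*√(2 + 2*(-5 - 3/1)) = -185*√(2 + 2*(-5 + 1*(-3))) = -185*√(2 + 2*(-5 - 3)) = -185*√(2 + 2*(-8)) = -185*√(2 - 16) = -185*I*√14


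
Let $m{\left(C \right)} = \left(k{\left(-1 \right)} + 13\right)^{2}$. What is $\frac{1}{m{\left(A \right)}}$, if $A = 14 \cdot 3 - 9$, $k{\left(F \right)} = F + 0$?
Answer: $\frac{1}{144} \approx 0.0069444$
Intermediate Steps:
$k{\left(F \right)} = F$
$A = 33$ ($A = 42 - 9 = 33$)
$m{\left(C \right)} = 144$ ($m{\left(C \right)} = \left(-1 + 13\right)^{2} = 12^{2} = 144$)
$\frac{1}{m{\left(A \right)}} = \frac{1}{144}$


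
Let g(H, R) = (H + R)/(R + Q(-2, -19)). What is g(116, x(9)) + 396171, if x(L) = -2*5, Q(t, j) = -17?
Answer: 10696511/27 ≈ 3.9617e+5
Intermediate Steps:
x(L) = -10
g(H, R) = (H + R)/(-17 + R) (g(H, R) = (H + R)/(R - 17) = (H + R)/(-17 + R))
g(116, x(9)) + 396171 = (116 - 10)/(-17 - 10) + 396171 = 106/(-27) + 396171 = -1/27*106 + 396171 = -106/27 + 396171 = 10696511/27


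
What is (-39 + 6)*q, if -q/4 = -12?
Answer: -1584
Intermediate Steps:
q = 48 (q = -4*(-12) = 48)
(-39 + 6)*q = (-39 + 6)*48 = -33*48 = -1584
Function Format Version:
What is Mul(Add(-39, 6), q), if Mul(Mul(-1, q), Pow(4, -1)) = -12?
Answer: -1584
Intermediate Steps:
q = 48 (q = Mul(-4, -12) = 48)
Mul(Add(-39, 6), q) = Mul(Add(-39, 6), 48) = Mul(-33, 48) = -1584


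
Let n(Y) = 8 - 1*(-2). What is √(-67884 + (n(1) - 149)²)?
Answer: I*√48563 ≈ 220.37*I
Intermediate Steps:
n(Y) = 10 (n(Y) = 8 + 2 = 10)
√(-67884 + (n(1) - 149)²) = √(-67884 + (10 - 149)²) = √(-67884 + (-139)²) = √(-67884 + 19321) = √(-48563) = I*√48563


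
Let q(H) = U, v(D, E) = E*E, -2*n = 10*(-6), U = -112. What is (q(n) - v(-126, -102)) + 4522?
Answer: -5994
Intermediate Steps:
n = 30 (n = -5*(-6) = -1/2*(-60) = 30)
v(D, E) = E**2
q(H) = -112
(q(n) - v(-126, -102)) + 4522 = (-112 - 1*(-102)**2) + 4522 = (-112 - 1*10404) + 4522 = (-112 - 10404) + 4522 = -10516 + 4522 = -5994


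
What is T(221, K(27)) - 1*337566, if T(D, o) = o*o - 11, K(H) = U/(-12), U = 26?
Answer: -12152603/36 ≈ -3.3757e+5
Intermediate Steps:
K(H) = -13/6 (K(H) = 26/(-12) = 26*(-1/12) = -13/6)
T(D, o) = -11 + o**2 (T(D, o) = o**2 - 11 = -11 + o**2)
T(221, K(27)) - 1*337566 = (-11 + (-13/6)**2) - 1*337566 = (-11 + 169/36) - 337566 = -227/36 - 337566 = -12152603/36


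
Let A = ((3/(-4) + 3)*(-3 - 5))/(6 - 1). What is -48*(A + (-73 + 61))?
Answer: 3744/5 ≈ 748.80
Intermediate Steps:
A = -18/5 (A = ((3*(-¼) + 3)*(-8))/5 = ((-¾ + 3)*(-8))/5 = ((9/4)*(-8))/5 = (⅕)*(-18) = -18/5 ≈ -3.6000)
-48*(A + (-73 + 61)) = -48*(-18/5 + (-73 + 61)) = -48*(-18/5 - 12) = -48*(-78/5) = 3744/5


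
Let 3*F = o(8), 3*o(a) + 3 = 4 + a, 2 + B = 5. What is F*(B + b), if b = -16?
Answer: -13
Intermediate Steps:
B = 3 (B = -2 + 5 = 3)
o(a) = ⅓ + a/3 (o(a) = -1 + (4 + a)/3 = -1 + (4/3 + a/3) = ⅓ + a/3)
F = 1 (F = (⅓ + (⅓)*8)/3 = (⅓ + 8/3)/3 = (⅓)*3 = 1)
F*(B + b) = 1*(3 - 16) = 1*(-13) = -13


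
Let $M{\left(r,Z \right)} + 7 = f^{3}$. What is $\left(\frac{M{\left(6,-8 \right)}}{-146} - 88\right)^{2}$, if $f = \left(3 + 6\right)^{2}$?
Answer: $\frac{74060723881}{5329} \approx 1.3898 \cdot 10^{7}$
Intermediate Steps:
$f = 81$ ($f = 9^{2} = 81$)
$M{\left(r,Z \right)} = 531434$ ($M{\left(r,Z \right)} = -7 + 81^{3} = -7 + 531441 = 531434$)
$\left(\frac{M{\left(6,-8 \right)}}{-146} - 88\right)^{2} = \left(\frac{531434}{-146} - 88\right)^{2} = \left(531434 \left(- \frac{1}{146}\right) - 88\right)^{2} = \left(- \frac{265717}{73} - 88\right)^{2} = \left(- \frac{272141}{73}\right)^{2} = \frac{74060723881}{5329}$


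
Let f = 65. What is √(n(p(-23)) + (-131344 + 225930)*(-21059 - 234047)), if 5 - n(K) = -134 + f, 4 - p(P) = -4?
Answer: I*√24129456042 ≈ 1.5534e+5*I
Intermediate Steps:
p(P) = 8 (p(P) = 4 - 1*(-4) = 4 + 4 = 8)
n(K) = 74 (n(K) = 5 - (-134 + 65) = 5 - 1*(-69) = 5 + 69 = 74)
√(n(p(-23)) + (-131344 + 225930)*(-21059 - 234047)) = √(74 + (-131344 + 225930)*(-21059 - 234047)) = √(74 + 94586*(-255106)) = √(74 - 24129456116) = √(-24129456042) = I*√24129456042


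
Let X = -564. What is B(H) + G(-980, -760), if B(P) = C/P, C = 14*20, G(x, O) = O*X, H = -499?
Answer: 213891080/499 ≈ 4.2864e+5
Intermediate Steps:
G(x, O) = -564*O (G(x, O) = O*(-564) = -564*O)
C = 280
B(P) = 280/P
B(H) + G(-980, -760) = 280/(-499) - 564*(-760) = 280*(-1/499) + 428640 = -280/499 + 428640 = 213891080/499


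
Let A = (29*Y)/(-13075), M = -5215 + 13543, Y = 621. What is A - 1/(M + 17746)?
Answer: -469579741/340917550 ≈ -1.3774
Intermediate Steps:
M = 8328
A = -18009/13075 (A = (29*621)/(-13075) = 18009*(-1/13075) = -18009/13075 ≈ -1.3774)
A - 1/(M + 17746) = -18009/13075 - 1/(8328 + 17746) = -18009/13075 - 1/26074 = -469579741/340917550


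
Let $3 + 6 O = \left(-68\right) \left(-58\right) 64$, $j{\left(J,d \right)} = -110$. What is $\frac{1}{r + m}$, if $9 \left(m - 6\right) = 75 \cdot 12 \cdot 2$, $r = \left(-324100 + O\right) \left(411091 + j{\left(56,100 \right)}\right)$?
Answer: $- \frac{6}{695456704211} \approx -8.6274 \cdot 10^{-12}$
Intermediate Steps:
$O = \frac{252413}{6}$ ($O = - \frac{1}{2} + \frac{\left(-68\right) \left(-58\right) 64}{6} = - \frac{1}{2} + \frac{3944 \cdot 64}{6} = - \frac{1}{2} + \frac{1}{6} \cdot 252416 = - \frac{1}{2} + \frac{126208}{3} = \frac{252413}{6} \approx 42069.0$)
$r = - \frac{695456705447}{6}$ ($r = \left(-324100 + \frac{252413}{6}\right) \left(411091 - 110\right) = \left(- \frac{1692187}{6}\right) 410981 = - \frac{695456705447}{6} \approx -1.1591 \cdot 10^{11}$)
$m = 206$ ($m = 6 + \frac{75 \cdot 12 \cdot 2}{9} = 6 + \frac{900 \cdot 2}{9} = 6 + \frac{1}{9} \cdot 1800 = 6 + 200 = 206$)
$\frac{1}{r + m} = \frac{1}{- \frac{695456705447}{6} + 206} = \frac{1}{- \frac{695456704211}{6}} = - \frac{6}{695456704211}$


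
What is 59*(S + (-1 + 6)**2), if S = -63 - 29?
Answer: -3953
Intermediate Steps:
S = -92
59*(S + (-1 + 6)**2) = 59*(-92 + (-1 + 6)**2) = 59*(-92 + 5**2) = 59*(-92 + 25) = 59*(-67) = -3953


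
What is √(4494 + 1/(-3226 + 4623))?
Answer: √8770532243/1397 ≈ 67.037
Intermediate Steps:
√(4494 + 1/(-3226 + 4623)) = √(4494 + 1/1397) = √(6278119/1397) = √8770532243/1397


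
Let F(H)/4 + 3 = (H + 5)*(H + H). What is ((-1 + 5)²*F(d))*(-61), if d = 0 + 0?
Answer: 11712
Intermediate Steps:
d = 0
F(H) = -12 + 8*H*(5 + H) (F(H) = -12 + 4*((H + 5)*(H + H)) = -12 + 4*((5 + H)*(2*H)) = -12 + 4*(2*H*(5 + H)) = -12 + 8*H*(5 + H))
((-1 + 5)²*F(d))*(-61) = ((-1 + 5)²*(-12 + 8*0² + 40*0))*(-61) = (4²*(-12 + 8*0 + 0))*(-61) = (16*(-12 + 0 + 0))*(-61) = (16*(-12))*(-61) = -192*(-61) = 11712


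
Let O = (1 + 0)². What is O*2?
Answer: 2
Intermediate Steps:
O = 1 (O = 1² = 1)
O*2 = 1*2 = 2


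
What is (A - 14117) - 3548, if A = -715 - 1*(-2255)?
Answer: -16125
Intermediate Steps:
A = 1540 (A = -715 + 2255 = 1540)
(A - 14117) - 3548 = (1540 - 14117) - 3548 = -12577 - 3548 = -16125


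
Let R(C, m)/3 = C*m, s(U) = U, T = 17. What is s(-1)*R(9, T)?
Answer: -459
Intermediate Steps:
R(C, m) = 3*C*m (R(C, m) = 3*(C*m) = 3*C*m)
s(-1)*R(9, T) = -3*9*17 = -1*459 = -459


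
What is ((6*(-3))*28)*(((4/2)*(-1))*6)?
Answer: 6048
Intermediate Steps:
((6*(-3))*28)*(((4/2)*(-1))*6) = (-18*28)*(((4*(1/2))*(-1))*6) = -504*2*(-1)*6 = -(-1008)*6 = -504*(-12) = 6048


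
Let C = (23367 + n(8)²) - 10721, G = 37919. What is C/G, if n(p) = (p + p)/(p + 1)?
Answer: 1024582/3071439 ≈ 0.33358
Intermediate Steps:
n(p) = 2*p/(1 + p) (n(p) = (2*p)/(1 + p) = 2*p/(1 + p))
C = 1024582/81 (C = (23367 + (2*8/(1 + 8))²) - 10721 = (23367 + (2*8/9)²) - 10721 = (23367 + (2*8*(⅑))²) - 10721 = (23367 + (16/9)²) - 10721 = (23367 + 256/81) - 10721 = 1892983/81 - 10721 = 1024582/81 ≈ 12649.)
C/G = (1024582/81)/37919 = (1024582/81)*(1/37919) = 1024582/3071439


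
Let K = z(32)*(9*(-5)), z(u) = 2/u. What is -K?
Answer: 45/16 ≈ 2.8125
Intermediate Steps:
K = -45/16 (K = (2/32)*(9*(-5)) = (2*(1/32))*(-45) = (1/16)*(-45) = -45/16 ≈ -2.8125)
-K = -1*(-45/16) = 45/16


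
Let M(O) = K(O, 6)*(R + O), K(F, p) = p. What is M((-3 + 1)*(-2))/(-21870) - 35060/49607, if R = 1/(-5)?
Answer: -639911033/904087575 ≈ -0.70780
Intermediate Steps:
R = -1/5 ≈ -0.20000
M(O) = -6/5 + 6*O (M(O) = 6*(-1/5 + O) = -6/5 + 6*O)
M((-3 + 1)*(-2))/(-21870) - 35060/49607 = (-6/5 + 6*((-3 + 1)*(-2)))/(-21870) - 35060/49607 = (-6/5 + 6*(-2*(-2)))*(-1/21870) - 35060*1/49607 = (-6/5 + 6*4)*(-1/21870) - 35060/49607 = (-6/5 + 24)*(-1/21870) - 35060/49607 = (114/5)*(-1/21870) - 35060/49607 = -19/18225 - 35060/49607 = -639911033/904087575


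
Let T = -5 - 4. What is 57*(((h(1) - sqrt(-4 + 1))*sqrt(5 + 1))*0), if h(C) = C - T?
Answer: 0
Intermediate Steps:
T = -9
h(C) = 9 + C (h(C) = C - 1*(-9) = C + 9 = 9 + C)
57*(((h(1) - sqrt(-4 + 1))*sqrt(5 + 1))*0) = 57*((((9 + 1) - sqrt(-4 + 1))*sqrt(5 + 1))*0) = 57*(((10 - sqrt(-3))*sqrt(6))*0) = 57*(((10 - I*sqrt(3))*sqrt(6))*0) = 57*((sqrt(6)*(10 - I*sqrt(3)))*0) = 57*0 = 0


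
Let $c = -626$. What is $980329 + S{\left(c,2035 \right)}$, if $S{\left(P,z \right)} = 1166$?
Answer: $981495$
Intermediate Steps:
$980329 + S{\left(c,2035 \right)} = 980329 + 1166 = 981495$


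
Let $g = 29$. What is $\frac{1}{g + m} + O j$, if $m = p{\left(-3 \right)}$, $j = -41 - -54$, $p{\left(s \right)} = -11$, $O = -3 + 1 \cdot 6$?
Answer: $\frac{703}{18} \approx 39.056$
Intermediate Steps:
$O = 3$ ($O = -3 + 6 = 3$)
$j = 13$ ($j = -41 + 54 = 13$)
$m = -11$
$\frac{1}{g + m} + O j = \frac{1}{29 - 11} + 3 \cdot 13 = \frac{1}{18} + 39 = \frac{703}{18}$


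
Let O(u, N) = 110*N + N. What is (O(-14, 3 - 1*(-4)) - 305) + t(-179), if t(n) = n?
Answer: 293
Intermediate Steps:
O(u, N) = 111*N
(O(-14, 3 - 1*(-4)) - 305) + t(-179) = (111*(3 - 1*(-4)) - 305) - 179 = (111*(3 + 4) - 305) - 179 = (111*7 - 305) - 179 = (777 - 305) - 179 = 472 - 179 = 293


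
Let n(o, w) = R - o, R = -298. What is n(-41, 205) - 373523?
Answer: -373780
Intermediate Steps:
n(o, w) = -298 - o
n(-41, 205) - 373523 = (-298 - 1*(-41)) - 373523 = (-298 + 41) - 373523 = -257 - 373523 = -373780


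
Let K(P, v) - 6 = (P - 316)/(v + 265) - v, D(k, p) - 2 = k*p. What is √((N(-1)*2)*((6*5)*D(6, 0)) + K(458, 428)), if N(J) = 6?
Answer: 8*√248633/231 ≈ 17.269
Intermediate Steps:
D(k, p) = 2 + k*p
K(P, v) = 6 - v + (-316 + P)/(265 + v) (K(P, v) = 6 + ((P - 316)/(v + 265) - v) = 6 + ((-316 + P)/(265 + v) - v) = 6 + (-v + (-316 + P)/(265 + v)) = 6 - v + (-316 + P)/(265 + v))
√((N(-1)*2)*((6*5)*D(6, 0)) + K(458, 428)) = √((6*2)*((6*5)*(2 + 6*0)) + (1274 + 458 - 1*428² - 259*428)/(265 + 428)) = √(12*(30*(2 + 0)) + (1274 + 458 - 1*183184 - 110852)/693) = √(12*(30*2) + (1274 + 458 - 183184 - 110852)/693) = √(12*60 + (1/693)*(-292304)) = √(720 - 292304/693) = √(206656/693) = 8*√248633/231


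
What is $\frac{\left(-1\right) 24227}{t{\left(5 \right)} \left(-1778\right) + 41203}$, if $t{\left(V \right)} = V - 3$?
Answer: $- \frac{24227}{37647} \approx -0.64353$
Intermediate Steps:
$t{\left(V \right)} = -3 + V$
$\frac{\left(-1\right) 24227}{t{\left(5 \right)} \left(-1778\right) + 41203} = \frac{\left(-1\right) 24227}{\left(-3 + 5\right) \left(-1778\right) + 41203} = - \frac{24227}{2 \left(-1778\right) + 41203} = - \frac{24227}{-3556 + 41203} = - \frac{24227}{37647}$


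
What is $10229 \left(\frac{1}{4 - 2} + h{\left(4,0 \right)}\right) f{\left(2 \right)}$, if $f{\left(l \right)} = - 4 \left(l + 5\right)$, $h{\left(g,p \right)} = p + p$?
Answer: $-143206$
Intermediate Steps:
$h{\left(g,p \right)} = 2 p$
$f{\left(l \right)} = -20 - 4 l$ ($f{\left(l \right)} = - 4 \left(5 + l\right) = -20 - 4 l$)
$10229 \left(\frac{1}{4 - 2} + h{\left(4,0 \right)}\right) f{\left(2 \right)} = 10229 \left(\frac{1}{4 - 2} + 2 \cdot 0\right) \left(-20 - 8\right) = 10229 \left(\frac{1}{2} + 0\right) \left(-20 - 8\right) = 10229 \left(\frac{1}{2} + 0\right) \left(-28\right) = 10229 \cdot \frac{1}{2} \left(-28\right) = 10229 \left(-14\right) = -143206$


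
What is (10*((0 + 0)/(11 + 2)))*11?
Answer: 0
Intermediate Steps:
(10*((0 + 0)/(11 + 2)))*11 = (10*(0/13))*11 = (10*(0*(1/13)))*11 = (10*0)*11 = 0*11 = 0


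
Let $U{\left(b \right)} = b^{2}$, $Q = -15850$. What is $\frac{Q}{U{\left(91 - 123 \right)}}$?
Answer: $- \frac{7925}{512} \approx -15.479$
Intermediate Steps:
$\frac{Q}{U{\left(91 - 123 \right)}} = - \frac{15850}{\left(91 - 123\right)^{2}} = - \frac{15850}{\left(-32\right)^{2}} = - \frac{15850}{1024} = \left(-15850\right) \frac{1}{1024} = - \frac{7925}{512}$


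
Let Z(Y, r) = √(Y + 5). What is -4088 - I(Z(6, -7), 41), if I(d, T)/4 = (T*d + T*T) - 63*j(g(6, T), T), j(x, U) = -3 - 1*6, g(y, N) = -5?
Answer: -13080 - 164*√11 ≈ -13624.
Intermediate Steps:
Z(Y, r) = √(5 + Y)
j(x, U) = -9 (j(x, U) = -3 - 6 = -9)
I(d, T) = 2268 + 4*T² + 4*T*d (I(d, T) = 4*((T*d + T*T) - 63*(-9)) = 4*((T*d + T²) + 567) = 4*((T² + T*d) + 567) = 4*(567 + T² + T*d) = 2268 + 4*T² + 4*T*d)
-4088 - I(Z(6, -7), 41) = -4088 - (2268 + 4*41² + 4*41*√(5 + 6)) = -4088 - (2268 + 4*1681 + 4*41*√11) = -4088 - (2268 + 6724 + 164*√11) = -4088 - (8992 + 164*√11) = -4088 + (-8992 - 164*√11) = -13080 - 164*√11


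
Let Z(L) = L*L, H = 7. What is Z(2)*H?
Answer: 28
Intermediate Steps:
Z(L) = L²
Z(2)*H = 2²*7 = 4*7 = 28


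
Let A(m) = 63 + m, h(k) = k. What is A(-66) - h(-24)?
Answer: 21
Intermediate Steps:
A(-66) - h(-24) = (63 - 66) - 1*(-24) = -3 + 24 = 21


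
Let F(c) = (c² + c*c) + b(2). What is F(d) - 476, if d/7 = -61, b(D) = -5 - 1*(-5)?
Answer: 364182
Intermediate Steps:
b(D) = 0 (b(D) = -5 + 5 = 0)
d = -427 (d = 7*(-61) = -427)
F(c) = 2*c² (F(c) = (c² + c*c) + 0 = (c² + c²) + 0 = 2*c² + 0 = 2*c²)
F(d) - 476 = 2*(-427)² - 476 = 2*182329 - 476 = 364658 - 476 = 364182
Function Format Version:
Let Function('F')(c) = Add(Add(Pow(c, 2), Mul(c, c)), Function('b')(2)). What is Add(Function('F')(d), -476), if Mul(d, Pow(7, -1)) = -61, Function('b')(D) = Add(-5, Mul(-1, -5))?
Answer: 364182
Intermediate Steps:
Function('b')(D) = 0 (Function('b')(D) = Add(-5, 5) = 0)
d = -427 (d = Mul(7, -61) = -427)
Function('F')(c) = Mul(2, Pow(c, 2)) (Function('F')(c) = Add(Add(Pow(c, 2), Mul(c, c)), 0) = Add(Add(Pow(c, 2), Pow(c, 2)), 0) = Add(Mul(2, Pow(c, 2)), 0) = Mul(2, Pow(c, 2)))
Add(Function('F')(d), -476) = Add(Mul(2, Pow(-427, 2)), -476) = Add(Mul(2, 182329), -476) = Add(364658, -476) = 364182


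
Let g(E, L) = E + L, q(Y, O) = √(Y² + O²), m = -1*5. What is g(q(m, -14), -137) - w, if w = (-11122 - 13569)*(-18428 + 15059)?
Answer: -83184116 + √221 ≈ -8.3184e+7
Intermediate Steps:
m = -5
q(Y, O) = √(O² + Y²)
w = 83183979 (w = -24691*(-3369) = 83183979)
g(q(m, -14), -137) - w = (√((-14)² + (-5)²) - 137) - 1*83183979 = (√(196 + 25) - 137) - 83183979 = (√221 - 137) - 83183979 = (-137 + √221) - 83183979 = -83184116 + √221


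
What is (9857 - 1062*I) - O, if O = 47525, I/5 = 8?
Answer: -80148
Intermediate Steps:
I = 40 (I = 5*8 = 40)
(9857 - 1062*I) - O = (9857 - 1062*40) - 1*47525 = (9857 - 1*42480) - 47525 = (9857 - 42480) - 47525 = -32623 - 47525 = -80148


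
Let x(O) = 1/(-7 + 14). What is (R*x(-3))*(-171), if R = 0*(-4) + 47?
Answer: -8037/7 ≈ -1148.1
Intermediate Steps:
x(O) = 1/7
R = 47 (R = 0 + 47 = 47)
(R*x(-3))*(-171) = (47*(1/7))*(-171) = (47/7)*(-171) = -8037/7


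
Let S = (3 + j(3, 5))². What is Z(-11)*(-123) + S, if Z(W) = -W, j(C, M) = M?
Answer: -1289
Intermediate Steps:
S = 64 (S = (3 + 5)² = 8² = 64)
Z(-11)*(-123) + S = -1*(-11)*(-123) + 64 = 11*(-123) + 64 = -1353 + 64 = -1289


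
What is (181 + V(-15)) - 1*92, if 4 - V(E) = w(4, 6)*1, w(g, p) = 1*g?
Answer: 89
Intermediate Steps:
w(g, p) = g
V(E) = 0 (V(E) = 4 - 4 = 0)
(181 + V(-15)) - 1*92 = (181 + 0) - 1*92 = 181 - 92 = 89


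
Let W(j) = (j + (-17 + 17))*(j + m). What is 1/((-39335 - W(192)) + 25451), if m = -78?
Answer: -1/35772 ≈ -2.7955e-5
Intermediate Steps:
W(j) = j*(-78 + j) (W(j) = (j + (-17 + 17))*(j - 78) = (j + 0)*(-78 + j) = j*(-78 + j))
1/((-39335 - W(192)) + 25451) = 1/((-39335 - 192*(-78 + 192)) + 25451) = 1/((-39335 - 192*114) + 25451) = 1/((-39335 - 1*21888) + 25451) = 1/((-39335 - 21888) + 25451) = 1/(-61223 + 25451) = 1/(-35772) = -1/35772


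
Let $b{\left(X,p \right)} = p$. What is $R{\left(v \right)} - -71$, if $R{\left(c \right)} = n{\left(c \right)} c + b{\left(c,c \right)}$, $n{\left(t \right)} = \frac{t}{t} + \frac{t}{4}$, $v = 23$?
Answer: $\frac{997}{4} \approx 249.25$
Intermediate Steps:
$n{\left(t \right)} = 1 + \frac{t}{4}$ ($n{\left(t \right)} = 1 + t \frac{1}{4} = 1 + \frac{t}{4}$)
$R{\left(c \right)} = c + c \left(1 + \frac{c}{4}\right)$ ($R{\left(c \right)} = \left(1 + \frac{c}{4}\right) c + c = c \left(1 + \frac{c}{4}\right) + c = c + c \left(1 + \frac{c}{4}\right)$)
$R{\left(v \right)} - -71 = \frac{1}{4} \cdot 23 \left(8 + 23\right) - -71 = \frac{1}{4} \cdot 23 \cdot 31 + 71 = \frac{713}{4} + 71 = \frac{997}{4}$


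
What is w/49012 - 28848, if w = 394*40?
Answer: -353470604/12253 ≈ -28848.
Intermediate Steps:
w = 15760
w/49012 - 28848 = 15760/49012 - 28848 = 15760*(1/49012) - 28848 = 3940/12253 - 28848 = -353470604/12253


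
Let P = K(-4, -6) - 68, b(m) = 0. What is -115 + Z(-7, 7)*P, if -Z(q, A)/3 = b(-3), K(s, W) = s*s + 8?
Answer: -115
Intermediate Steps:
K(s, W) = 8 + s**2 (K(s, W) = s**2 + 8 = 8 + s**2)
Z(q, A) = 0 (Z(q, A) = -3*0 = 0)
P = -44 (P = (8 + (-4)**2) - 68 = (8 + 16) - 68 = 24 - 68 = -44)
-115 + Z(-7, 7)*P = -115 + 0*(-44) = -115 + 0 = -115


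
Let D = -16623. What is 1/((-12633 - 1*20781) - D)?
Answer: -1/16791 ≈ -5.9556e-5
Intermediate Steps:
1/((-12633 - 1*20781) - D) = 1/((-12633 - 1*20781) - 1*(-16623)) = 1/((-12633 - 20781) + 16623) = 1/(-33414 + 16623) = 1/(-16791) = -1/16791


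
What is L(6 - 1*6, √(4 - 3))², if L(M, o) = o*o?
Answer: 1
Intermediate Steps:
L(M, o) = o²
L(6 - 1*6, √(4 - 3))² = ((√(4 - 3))²)² = ((√1)²)² = (1²)² = 1² = 1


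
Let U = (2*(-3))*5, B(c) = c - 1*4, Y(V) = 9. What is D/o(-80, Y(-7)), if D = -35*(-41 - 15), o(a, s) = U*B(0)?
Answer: 49/3 ≈ 16.333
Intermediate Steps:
B(c) = -4 + c (B(c) = c - 4 = -4 + c)
U = -30 (U = -6*5 = -30)
o(a, s) = 120 (o(a, s) = -30*(-4 + 0) = -30*(-4) = 120)
D = 1960 (D = -35*(-56) = 1960)
D/o(-80, Y(-7)) = 1960/120 = 1960*(1/120) = 49/3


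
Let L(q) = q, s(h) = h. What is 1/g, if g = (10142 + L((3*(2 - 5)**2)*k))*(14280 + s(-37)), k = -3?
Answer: 1/143298823 ≈ 6.9784e-9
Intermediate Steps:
g = 143298823 (g = (10142 + (3*(2 - 5)**2)*(-3))*(14280 - 37) = (10142 + (3*(-3)**2)*(-3))*14243 = (10142 + (3*9)*(-3))*14243 = (10142 + 27*(-3))*14243 = (10142 - 81)*14243 = 10061*14243 = 143298823)
1/g = 1/143298823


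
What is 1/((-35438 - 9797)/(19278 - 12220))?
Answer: -7058/45235 ≈ -0.15603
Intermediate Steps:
1/((-35438 - 9797)/(19278 - 12220)) = 1/(-45235/7058) = -7058/45235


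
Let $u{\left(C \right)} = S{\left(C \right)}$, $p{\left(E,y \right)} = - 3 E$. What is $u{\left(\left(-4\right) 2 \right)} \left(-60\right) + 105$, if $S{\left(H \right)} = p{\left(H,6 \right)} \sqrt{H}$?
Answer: $105 - 2880 i \sqrt{2} \approx 105.0 - 4072.9 i$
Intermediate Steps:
$S{\left(H \right)} = - 3 H^{\frac{3}{2}}$ ($S{\left(H \right)} = - 3 H \sqrt{H} = - 3 H^{\frac{3}{2}}$)
$u{\left(C \right)} = - 3 C^{\frac{3}{2}}$
$u{\left(\left(-4\right) 2 \right)} \left(-60\right) + 105 = - 3 \left(\left(-4\right) 2\right)^{\frac{3}{2}} \left(-60\right) + 105 = - 3 \left(-8\right)^{\frac{3}{2}} \left(-60\right) + 105 = - 3 \left(- 16 i \sqrt{2}\right) \left(-60\right) + 105 = 48 i \sqrt{2} \left(-60\right) + 105 = - 2880 i \sqrt{2} + 105 = 105 - 2880 i \sqrt{2}$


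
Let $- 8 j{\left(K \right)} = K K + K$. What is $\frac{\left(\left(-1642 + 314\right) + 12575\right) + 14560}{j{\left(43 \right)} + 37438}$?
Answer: $\frac{51614}{74403} \approx 0.69371$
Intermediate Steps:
$j{\left(K \right)} = - \frac{K}{8} - \frac{K^{2}}{8}$ ($j{\left(K \right)} = - \frac{K K + K}{8} = - \frac{K^{2} + K}{8} = - \frac{K + K^{2}}{8} = - \frac{K}{8} - \frac{K^{2}}{8}$)
$\frac{\left(\left(-1642 + 314\right) + 12575\right) + 14560}{j{\left(43 \right)} + 37438} = \frac{\left(\left(-1642 + 314\right) + 12575\right) + 14560}{\left(- \frac{1}{8}\right) 43 \left(1 + 43\right) + 37438} = \frac{\left(-1328 + 12575\right) + 14560}{\left(- \frac{1}{8}\right) 43 \cdot 44 + 37438} = \frac{11247 + 14560}{- \frac{473}{2} + 37438} = \frac{25807}{\frac{74403}{2}} = 25807 \cdot \frac{2}{74403} = \frac{51614}{74403}$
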